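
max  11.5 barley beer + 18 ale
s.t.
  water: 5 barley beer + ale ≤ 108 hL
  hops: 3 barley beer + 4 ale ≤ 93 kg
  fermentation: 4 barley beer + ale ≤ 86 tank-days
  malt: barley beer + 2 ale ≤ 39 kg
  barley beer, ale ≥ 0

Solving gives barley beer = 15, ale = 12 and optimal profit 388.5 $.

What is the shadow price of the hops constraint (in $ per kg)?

At the optimum: water uses 87 of 108 (slack = 21); hops uses 93 of 93 (binding); fermentation uses 72 of 86 (slack = 14); malt uses 39 of 39 (binding).
Since water, fermentation are not tight, their duals are 0.
The binding rows give the dual system: 3·y_hops + 1·y_malt = 11.5 and 4·y_hops + 2·y_malt = 18.
This yields shadow prices y_hops = 2.5, y_malt = 4.
Shadow price of hops = 2.5.

2.5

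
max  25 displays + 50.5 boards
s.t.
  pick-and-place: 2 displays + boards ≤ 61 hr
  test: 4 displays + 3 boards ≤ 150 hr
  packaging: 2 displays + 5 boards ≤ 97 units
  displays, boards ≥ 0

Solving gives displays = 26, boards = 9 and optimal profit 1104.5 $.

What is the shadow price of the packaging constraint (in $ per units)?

9.5

Check each constraint at x*: pick-and-place 61/61 (tight); test 131/150 (slack 19); packaging 97/97 (tight).
Slack constraints have shadow price 0 (complementary slackness).
From A_Bᵀ y = c: 2·y_pick-and-place + 2·y_packaging = 25; 1·y_pick-and-place + 5·y_packaging = 50.5.
→ y_pick-and-place = 3 and y_packaging = 9.5.
Shadow price of packaging = 9.5.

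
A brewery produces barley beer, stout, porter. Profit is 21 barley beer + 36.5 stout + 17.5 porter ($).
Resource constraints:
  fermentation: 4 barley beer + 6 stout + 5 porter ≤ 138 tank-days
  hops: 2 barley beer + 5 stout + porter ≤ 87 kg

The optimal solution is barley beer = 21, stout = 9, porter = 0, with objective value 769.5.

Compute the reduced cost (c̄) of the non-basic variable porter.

Both fermentation and hops are binding at x*.
From A_Bᵀ y = c: 4·y_fermentation + 2·y_hops = 21; 6·y_fermentation + 5·y_hops = 36.5.
Solving: y_fermentation = 4, y_hops = 2.5.
Reduced cost of porter: c₃ − yᵀa₃ = 17.5 − (4·5 + 2.5·1) = 17.5 − 22.5 = -5.

-5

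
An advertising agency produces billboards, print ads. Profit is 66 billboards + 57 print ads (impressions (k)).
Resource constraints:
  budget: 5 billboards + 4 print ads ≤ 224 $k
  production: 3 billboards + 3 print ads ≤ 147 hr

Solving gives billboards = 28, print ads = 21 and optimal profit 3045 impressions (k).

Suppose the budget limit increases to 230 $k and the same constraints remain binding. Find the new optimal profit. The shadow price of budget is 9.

3099

Δb = 6, so new z* = 3045 + (9)·(6) = 3045 + 54 = 3099.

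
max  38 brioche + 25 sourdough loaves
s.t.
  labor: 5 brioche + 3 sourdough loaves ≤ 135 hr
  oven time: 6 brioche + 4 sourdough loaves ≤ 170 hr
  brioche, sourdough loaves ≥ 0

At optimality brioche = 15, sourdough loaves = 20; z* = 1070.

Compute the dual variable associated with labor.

1

Check each constraint at x*: labor 135/135 (tight); oven time 170/170 (tight).
The binding rows give the dual system: 5·y_labor + 6·y_oven time = 38 and 3·y_labor + 4·y_oven time = 25.
This yields shadow prices y_labor = 1, y_oven time = 5.5.
Shadow price of labor = 1.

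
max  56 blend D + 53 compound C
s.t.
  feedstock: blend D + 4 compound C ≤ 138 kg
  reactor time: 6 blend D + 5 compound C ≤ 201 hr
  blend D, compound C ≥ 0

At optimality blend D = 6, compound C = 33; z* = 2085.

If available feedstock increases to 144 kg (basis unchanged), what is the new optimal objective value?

2097

Both feedstock and reactor time are binding at x*.
Dual feasibility on the basic columns requires 1·y_feedstock + 6·y_reactor time = 56, 4·y_feedstock + 5·y_reactor time = 53.
→ y_feedstock = 2 and y_reactor time = 9.
Δz = y_feedstock·Δb = 2 × (6) = 12, so new z* = 2085 + 12 = 2097.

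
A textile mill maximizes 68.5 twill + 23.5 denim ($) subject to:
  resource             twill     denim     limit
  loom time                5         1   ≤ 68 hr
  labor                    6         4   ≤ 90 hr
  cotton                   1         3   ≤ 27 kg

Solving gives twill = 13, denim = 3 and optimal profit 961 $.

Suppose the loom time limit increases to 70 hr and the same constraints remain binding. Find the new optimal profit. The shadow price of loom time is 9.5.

980

Δb = 2, so new z* = 961 + (9.5)·(2) = 961 + 19 = 980.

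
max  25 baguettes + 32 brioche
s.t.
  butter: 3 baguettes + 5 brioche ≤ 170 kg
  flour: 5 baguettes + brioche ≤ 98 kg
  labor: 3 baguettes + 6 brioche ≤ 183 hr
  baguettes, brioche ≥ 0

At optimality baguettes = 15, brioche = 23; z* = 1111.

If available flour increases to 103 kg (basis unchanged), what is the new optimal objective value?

1121

Check each constraint at x*: butter 160/170 (slack 10); flour 98/98 (tight); labor 183/183 (tight).
Slack constraints have shadow price 0 (complementary slackness).
The binding rows give the dual system: 5·y_flour + 3·y_labor = 25 and 1·y_flour + 6·y_labor = 32.
→ y_flour = 2 and y_labor = 5.
Δz = y_flour·Δb = 2 × (5) = 10, so new z* = 1111 + 10 = 1121.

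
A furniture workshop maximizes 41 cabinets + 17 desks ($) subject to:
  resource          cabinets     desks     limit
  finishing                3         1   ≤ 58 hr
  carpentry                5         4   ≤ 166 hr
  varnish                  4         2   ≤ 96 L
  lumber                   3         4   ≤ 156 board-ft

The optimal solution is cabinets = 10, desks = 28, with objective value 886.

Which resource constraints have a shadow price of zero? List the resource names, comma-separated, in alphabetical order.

finishing: 58/58 (binding)
carpentry: 162/166 (slack 4)
varnish: 96/96 (binding)
lumber: 142/156 (slack 14)
By complementary slackness, a constraint with positive slack has shadow price 0 → carpentry, lumber.

carpentry, lumber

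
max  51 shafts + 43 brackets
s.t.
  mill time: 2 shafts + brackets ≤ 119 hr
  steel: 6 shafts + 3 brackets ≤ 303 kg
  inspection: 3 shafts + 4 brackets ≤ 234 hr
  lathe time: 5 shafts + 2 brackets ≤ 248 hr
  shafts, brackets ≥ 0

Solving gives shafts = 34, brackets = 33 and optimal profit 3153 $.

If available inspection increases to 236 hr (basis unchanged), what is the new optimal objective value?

3167

At the optimum: mill time uses 101 of 119 (slack = 18); steel uses 303 of 303 (binding); inspection uses 234 of 234 (binding); lathe time uses 236 of 248 (slack = 12).
By complementary slackness, y = 0 for the non-binding constraints.
From A_Bᵀ y = c: 6·y_steel + 3·y_inspection = 51; 3·y_steel + 4·y_inspection = 43.
This yields shadow prices y_steel = 5, y_inspection = 7.
Δz = y_inspection·Δb = 7 × (2) = 14, so new z* = 3153 + 14 = 3167.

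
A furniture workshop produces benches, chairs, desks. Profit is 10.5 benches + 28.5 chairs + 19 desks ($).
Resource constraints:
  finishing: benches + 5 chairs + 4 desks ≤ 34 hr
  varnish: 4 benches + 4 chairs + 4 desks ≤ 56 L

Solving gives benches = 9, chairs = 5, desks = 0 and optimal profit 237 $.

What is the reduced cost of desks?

At the optimum: finishing uses 34 of 34 (binding); varnish uses 56 of 56 (binding).
Dual feasibility on the basic columns requires 1·y_finishing + 4·y_varnish = 10.5, 5·y_finishing + 4·y_varnish = 28.5.
This yields shadow prices y_finishing = 4.5, y_varnish = 1.5.
Reduced cost of desks: c₃ − yᵀa₃ = 19 − (4.5·4 + 1.5·4) = 19 − 24 = -5.

-5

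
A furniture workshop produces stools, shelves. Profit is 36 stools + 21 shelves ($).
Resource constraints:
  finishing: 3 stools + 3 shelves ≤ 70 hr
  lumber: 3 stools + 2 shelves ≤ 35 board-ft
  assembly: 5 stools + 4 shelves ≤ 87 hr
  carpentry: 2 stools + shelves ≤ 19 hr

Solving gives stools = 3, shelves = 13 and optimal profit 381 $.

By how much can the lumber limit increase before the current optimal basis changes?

3

Binding constraints: lumber, carpentry. The basis is B = [[3,2],[2,1]] with det -1.
Per unit increase in lumber, x* moves by d = (-1, 2).
The basis stays optimal until stools reaches 0; allowable increase = 3 board-ft.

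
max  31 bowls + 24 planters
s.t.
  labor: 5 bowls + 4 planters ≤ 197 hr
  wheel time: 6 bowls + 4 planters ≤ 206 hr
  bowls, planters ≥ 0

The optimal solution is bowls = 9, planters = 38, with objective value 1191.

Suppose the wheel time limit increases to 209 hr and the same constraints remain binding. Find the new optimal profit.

1194

Check each constraint at x*: labor 197/197 (tight); wheel time 206/206 (tight).
From A_Bᵀ y = c: 5·y_labor + 6·y_wheel time = 31; 4·y_labor + 4·y_wheel time = 24.
→ y_labor = 5 and y_wheel time = 1.
Δz = y_wheel time·Δb = 1 × (3) = 3, so new z* = 1191 + 3 = 1194.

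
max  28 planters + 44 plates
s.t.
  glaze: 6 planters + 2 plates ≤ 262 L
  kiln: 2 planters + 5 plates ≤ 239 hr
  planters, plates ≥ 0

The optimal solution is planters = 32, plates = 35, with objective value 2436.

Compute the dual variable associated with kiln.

8

Check each constraint at x*: glaze 262/262 (tight); kiln 239/239 (tight).
The binding rows give the dual system: 6·y_glaze + 2·y_kiln = 28 and 2·y_glaze + 5·y_kiln = 44.
→ y_glaze = 2 and y_kiln = 8.
Shadow price of kiln = 8.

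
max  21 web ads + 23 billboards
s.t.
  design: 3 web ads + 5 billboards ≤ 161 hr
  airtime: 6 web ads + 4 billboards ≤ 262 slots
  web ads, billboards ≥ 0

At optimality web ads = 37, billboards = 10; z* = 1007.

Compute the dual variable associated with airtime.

Both design and airtime are binding at x*.
From A_Bᵀ y = c: 3·y_design + 6·y_airtime = 21; 5·y_design + 4·y_airtime = 23.
Solving: y_design = 3, y_airtime = 2.
Shadow price of airtime = 2.

2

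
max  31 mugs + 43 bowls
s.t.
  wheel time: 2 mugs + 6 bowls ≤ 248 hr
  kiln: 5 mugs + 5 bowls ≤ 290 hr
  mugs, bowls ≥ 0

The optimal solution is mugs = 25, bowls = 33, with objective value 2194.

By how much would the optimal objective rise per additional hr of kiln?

Both wheel time and kiln are binding at x*.
Dual feasibility on the basic columns requires 2·y_wheel time + 5·y_kiln = 31, 6·y_wheel time + 5·y_kiln = 43.
→ y_wheel time = 3 and y_kiln = 5.
Shadow price of kiln = 5.

5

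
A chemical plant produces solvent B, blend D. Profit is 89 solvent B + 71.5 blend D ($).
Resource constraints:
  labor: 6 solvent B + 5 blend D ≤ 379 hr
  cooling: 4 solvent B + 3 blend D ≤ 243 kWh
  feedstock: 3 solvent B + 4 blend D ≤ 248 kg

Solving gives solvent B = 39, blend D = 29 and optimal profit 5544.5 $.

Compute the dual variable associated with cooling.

Check each constraint at x*: labor 379/379 (tight); cooling 243/243 (tight); feedstock 233/248 (slack 15).
By complementary slackness, y = 0 for the non-binding constraint.
From A_Bᵀ y = c: 6·y_labor + 4·y_cooling = 89; 5·y_labor + 3·y_cooling = 71.5.
→ y_labor = 9.5 and y_cooling = 8.
Shadow price of cooling = 8.

8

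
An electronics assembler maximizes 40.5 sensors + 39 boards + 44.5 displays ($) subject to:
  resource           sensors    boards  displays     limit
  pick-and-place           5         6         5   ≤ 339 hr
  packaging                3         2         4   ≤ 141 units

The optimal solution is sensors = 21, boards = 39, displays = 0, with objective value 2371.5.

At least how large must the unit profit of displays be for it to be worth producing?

46.5

Check each constraint at x*: pick-and-place 339/339 (tight); packaging 141/141 (tight).
The binding rows give the dual system: 5·y_pick-and-place + 3·y_packaging = 40.5 and 6·y_pick-and-place + 2·y_packaging = 39.
Solving: y_pick-and-place = 4.5, y_packaging = 6.
displays enters the basis when its profit ≥ yᵀa₃ = 4.5·5 + 6·4 = 46.5.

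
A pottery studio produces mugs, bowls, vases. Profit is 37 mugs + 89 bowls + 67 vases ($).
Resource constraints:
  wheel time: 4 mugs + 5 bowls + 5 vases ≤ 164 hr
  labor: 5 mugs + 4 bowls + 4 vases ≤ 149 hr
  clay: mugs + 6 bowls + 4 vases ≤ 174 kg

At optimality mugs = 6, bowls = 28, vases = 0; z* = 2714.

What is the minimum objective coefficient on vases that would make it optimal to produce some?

71

At the optimum: wheel time uses 164 of 164 (binding); labor uses 142 of 149 (slack = 7); clay uses 174 of 174 (binding).
Since labor is not tight, its dual is 0.
The binding rows give the dual system: 4·y_wheel time + 1·y_clay = 37 and 5·y_wheel time + 6·y_clay = 89.
→ y_wheel time = 7 and y_clay = 9.
vases enters the basis when its profit ≥ yᵀa₃ = 7·5 + 9·4 = 71.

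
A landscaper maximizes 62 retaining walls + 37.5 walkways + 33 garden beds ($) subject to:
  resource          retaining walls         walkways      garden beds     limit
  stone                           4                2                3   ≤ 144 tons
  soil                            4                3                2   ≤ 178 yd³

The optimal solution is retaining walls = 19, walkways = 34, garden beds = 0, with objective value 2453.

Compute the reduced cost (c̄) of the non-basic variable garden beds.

-7

Check each constraint at x*: stone 144/144 (tight); soil 178/178 (tight).
Dual feasibility on the basic columns requires 4·y_stone + 4·y_soil = 62, 2·y_stone + 3·y_soil = 37.5.
→ y_stone = 9 and y_soil = 6.5.
Reduced cost of garden beds: c₃ − yᵀa₃ = 33 − (9·3 + 6.5·2) = 33 − 40 = -7.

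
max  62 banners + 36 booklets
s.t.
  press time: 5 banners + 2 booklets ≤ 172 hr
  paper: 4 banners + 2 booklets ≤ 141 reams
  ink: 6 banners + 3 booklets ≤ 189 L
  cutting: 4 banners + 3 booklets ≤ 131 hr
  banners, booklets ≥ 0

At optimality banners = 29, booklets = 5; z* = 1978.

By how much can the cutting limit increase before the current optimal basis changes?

58

Binding constraints: ink, cutting. The basis is B = [[6,3],[4,3]] with det 6.
Per unit increase in cutting, x* moves by d = (-0.5, 1).
The basis stays optimal until banners reaches 0; allowable increase = 58 hr.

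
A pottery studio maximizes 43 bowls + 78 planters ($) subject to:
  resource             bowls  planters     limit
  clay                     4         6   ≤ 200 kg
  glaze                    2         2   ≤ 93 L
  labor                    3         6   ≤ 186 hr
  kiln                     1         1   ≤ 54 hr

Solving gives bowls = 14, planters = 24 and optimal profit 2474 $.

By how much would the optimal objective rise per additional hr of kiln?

At the optimum: clay uses 200 of 200 (binding); glaze uses 76 of 93 (slack = 17); labor uses 186 of 186 (binding); kiln uses 38 of 54 (slack = 16).
Slack constraints have shadow price 0 (complementary slackness).
The binding rows give the dual system: 4·y_clay + 3·y_labor = 43 and 6·y_clay + 6·y_labor = 78.
→ y_clay = 4 and y_labor = 9.
Shadow price of kiln = 0.

0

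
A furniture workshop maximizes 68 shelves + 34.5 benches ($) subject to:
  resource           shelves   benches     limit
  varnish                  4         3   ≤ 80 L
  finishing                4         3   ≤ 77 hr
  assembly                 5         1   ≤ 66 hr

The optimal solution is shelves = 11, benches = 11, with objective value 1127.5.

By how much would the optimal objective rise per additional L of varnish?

0

Binding: finishing and assembly. Non-binding: varnish (3 unused).
By complementary slackness, y = 0 for the non-binding constraint.
Dual feasibility on the basic columns requires 4·y_finishing + 5·y_assembly = 68, 3·y_finishing + 1·y_assembly = 34.5.
Solving: y_finishing = 9.5, y_assembly = 6.
Shadow price of varnish = 0.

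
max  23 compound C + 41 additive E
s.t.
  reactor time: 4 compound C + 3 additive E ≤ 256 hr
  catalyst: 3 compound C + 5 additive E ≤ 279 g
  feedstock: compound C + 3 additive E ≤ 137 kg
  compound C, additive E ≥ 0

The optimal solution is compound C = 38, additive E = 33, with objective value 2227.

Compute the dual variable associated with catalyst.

Binding: catalyst and feedstock. Non-binding: reactor time (5 unused).
Since reactor time is not tight, its dual is 0.
From A_Bᵀ y = c: 3·y_catalyst + 1·y_feedstock = 23; 5·y_catalyst + 3·y_feedstock = 41.
This yields shadow prices y_catalyst = 7, y_feedstock = 2.
Shadow price of catalyst = 7.

7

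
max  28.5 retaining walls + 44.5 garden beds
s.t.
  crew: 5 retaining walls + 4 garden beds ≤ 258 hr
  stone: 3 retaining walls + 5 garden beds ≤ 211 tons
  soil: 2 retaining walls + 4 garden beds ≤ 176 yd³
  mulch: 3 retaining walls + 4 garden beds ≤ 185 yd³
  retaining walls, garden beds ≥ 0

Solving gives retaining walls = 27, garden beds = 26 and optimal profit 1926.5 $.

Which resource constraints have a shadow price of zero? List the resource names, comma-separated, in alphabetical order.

crew: 239/258 (slack 19)
stone: 211/211 (binding)
soil: 158/176 (slack 18)
mulch: 185/185 (binding)
By complementary slackness, a constraint with positive slack has shadow price 0 → crew, soil.

crew, soil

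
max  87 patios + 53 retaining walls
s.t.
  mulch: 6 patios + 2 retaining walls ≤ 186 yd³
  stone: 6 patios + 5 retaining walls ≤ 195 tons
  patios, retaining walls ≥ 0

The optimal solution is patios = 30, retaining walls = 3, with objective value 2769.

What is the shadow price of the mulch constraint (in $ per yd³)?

Check each constraint at x*: mulch 186/186 (tight); stone 195/195 (tight).
Dual feasibility on the basic columns requires 6·y_mulch + 6·y_stone = 87, 2·y_mulch + 5·y_stone = 53.
Solving: y_mulch = 6.5, y_stone = 8.
Shadow price of mulch = 6.5.

6.5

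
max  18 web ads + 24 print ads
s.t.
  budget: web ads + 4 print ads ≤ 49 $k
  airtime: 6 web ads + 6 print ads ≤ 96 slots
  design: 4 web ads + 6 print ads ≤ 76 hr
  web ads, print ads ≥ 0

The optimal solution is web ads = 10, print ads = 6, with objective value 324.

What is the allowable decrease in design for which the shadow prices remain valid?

Binding constraints: airtime, design. The basis is B = [[6,6],[4,6]] with det 12.
Per unit decrease in design, x* moves by d = (0.5, -0.5).
The basis stays optimal until print ads reaches 0; allowable decrease = 12 hr.

12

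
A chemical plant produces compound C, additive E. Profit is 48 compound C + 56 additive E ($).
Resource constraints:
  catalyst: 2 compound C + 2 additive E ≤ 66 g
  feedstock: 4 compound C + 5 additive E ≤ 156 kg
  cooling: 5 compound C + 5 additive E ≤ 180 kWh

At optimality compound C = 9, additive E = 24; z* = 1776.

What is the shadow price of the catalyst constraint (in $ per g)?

Check each constraint at x*: catalyst 66/66 (tight); feedstock 156/156 (tight); cooling 165/180 (slack 15).
By complementary slackness, y = 0 for the non-binding constraint.
Dual feasibility on the basic columns requires 2·y_catalyst + 4·y_feedstock = 48, 2·y_catalyst + 5·y_feedstock = 56.
→ y_catalyst = 8 and y_feedstock = 8.
Shadow price of catalyst = 8.

8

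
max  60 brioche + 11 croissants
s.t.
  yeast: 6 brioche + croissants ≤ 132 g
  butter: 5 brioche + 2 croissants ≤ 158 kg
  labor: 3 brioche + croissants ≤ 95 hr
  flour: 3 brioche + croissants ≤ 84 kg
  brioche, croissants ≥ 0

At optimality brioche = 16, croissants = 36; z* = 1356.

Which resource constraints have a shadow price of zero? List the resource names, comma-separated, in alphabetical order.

yeast: 132/132 (binding)
butter: 152/158 (slack 6)
labor: 84/95 (slack 11)
flour: 84/84 (binding)
By complementary slackness, a constraint with positive slack has shadow price 0 → butter, labor.

butter, labor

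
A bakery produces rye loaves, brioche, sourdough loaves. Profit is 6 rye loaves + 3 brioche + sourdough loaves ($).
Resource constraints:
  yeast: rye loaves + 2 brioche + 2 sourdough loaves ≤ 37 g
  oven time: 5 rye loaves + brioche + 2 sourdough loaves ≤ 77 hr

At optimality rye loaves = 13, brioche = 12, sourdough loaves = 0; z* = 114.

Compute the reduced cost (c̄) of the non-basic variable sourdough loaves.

-3

Check each constraint at x*: yeast 37/37 (tight); oven time 77/77 (tight).
From A_Bᵀ y = c: 1·y_yeast + 5·y_oven time = 6; 2·y_yeast + 1·y_oven time = 3.
Solving: y_yeast = 1, y_oven time = 1.
Reduced cost of sourdough loaves: c₃ − yᵀa₃ = 1 − (1·2 + 1·2) = 1 − 4 = -3.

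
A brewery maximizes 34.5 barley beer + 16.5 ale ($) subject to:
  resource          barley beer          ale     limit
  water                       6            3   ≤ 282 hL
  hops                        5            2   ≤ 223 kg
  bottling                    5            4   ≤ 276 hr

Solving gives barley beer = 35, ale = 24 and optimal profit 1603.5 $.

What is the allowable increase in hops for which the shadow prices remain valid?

Binding constraints: water, hops. The basis is B = [[6,3],[5,2]] with det -3.
Per unit increase in hops, x* moves by d = (1, -2).
The basis stays optimal until ale reaches 0; allowable increase = 12 kg.

12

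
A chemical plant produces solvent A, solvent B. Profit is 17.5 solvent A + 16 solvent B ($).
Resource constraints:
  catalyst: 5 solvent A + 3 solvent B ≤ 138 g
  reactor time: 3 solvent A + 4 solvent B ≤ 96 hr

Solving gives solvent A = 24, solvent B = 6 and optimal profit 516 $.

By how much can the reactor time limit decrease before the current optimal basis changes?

Binding constraints: catalyst, reactor time. The basis is B = [[5,3],[3,4]] with det 11.
Per unit decrease in reactor time, x* moves by d = (0.2727, -0.4545).
The basis stays optimal until solvent B reaches 0; allowable decrease = 13.2 hr.

13.2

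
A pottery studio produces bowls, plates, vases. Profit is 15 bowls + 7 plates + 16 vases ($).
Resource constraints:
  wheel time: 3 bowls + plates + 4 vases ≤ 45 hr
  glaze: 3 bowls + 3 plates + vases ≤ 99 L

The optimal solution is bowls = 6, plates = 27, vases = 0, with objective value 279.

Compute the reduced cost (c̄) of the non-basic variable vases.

Both wheel time and glaze are binding at x*.
Dual feasibility on the basic columns requires 3·y_wheel time + 3·y_glaze = 15, 1·y_wheel time + 3·y_glaze = 7.
Solving: y_wheel time = 4, y_glaze = 1.
Reduced cost of vases: c₃ − yᵀa₃ = 16 − (4·4 + 1·1) = 16 − 17 = -1.

-1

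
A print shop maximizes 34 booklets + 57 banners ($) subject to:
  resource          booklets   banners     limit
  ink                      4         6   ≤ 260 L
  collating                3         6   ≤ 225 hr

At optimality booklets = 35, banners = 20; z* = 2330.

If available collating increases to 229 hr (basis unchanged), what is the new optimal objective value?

2346

Both ink and collating are binding at x*.
The binding rows give the dual system: 4·y_ink + 3·y_collating = 34 and 6·y_ink + 6·y_collating = 57.
This yields shadow prices y_ink = 5.5, y_collating = 4.
Δz = y_collating·Δb = 4 × (4) = 16, so new z* = 2330 + 16 = 2346.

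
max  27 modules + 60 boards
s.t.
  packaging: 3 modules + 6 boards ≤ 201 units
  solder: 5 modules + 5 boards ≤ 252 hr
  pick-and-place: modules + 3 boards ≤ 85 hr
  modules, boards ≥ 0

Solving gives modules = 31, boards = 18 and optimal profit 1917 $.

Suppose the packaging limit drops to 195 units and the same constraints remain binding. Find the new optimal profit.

1875

Check each constraint at x*: packaging 201/201 (tight); solder 245/252 (slack 7); pick-and-place 85/85 (tight).
Since solder is not tight, its dual is 0.
The binding rows give the dual system: 3·y_packaging + 1·y_pick-and-place = 27 and 6·y_packaging + 3·y_pick-and-place = 60.
→ y_packaging = 7 and y_pick-and-place = 6.
Δz = y_packaging·Δb = 7 × (-6) = -42, so new z* = 1917 − 42 = 1875.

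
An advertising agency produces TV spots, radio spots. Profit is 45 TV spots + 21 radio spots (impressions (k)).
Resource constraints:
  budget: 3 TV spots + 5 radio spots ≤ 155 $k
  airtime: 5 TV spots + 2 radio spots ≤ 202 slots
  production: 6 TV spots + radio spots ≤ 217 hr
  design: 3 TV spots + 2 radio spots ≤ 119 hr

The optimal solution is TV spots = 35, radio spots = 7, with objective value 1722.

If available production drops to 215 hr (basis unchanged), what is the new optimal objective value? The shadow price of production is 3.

1716

Δb = -2, so new z* = 1722 + (3)·(-2) = 1722 − 6 = 1716.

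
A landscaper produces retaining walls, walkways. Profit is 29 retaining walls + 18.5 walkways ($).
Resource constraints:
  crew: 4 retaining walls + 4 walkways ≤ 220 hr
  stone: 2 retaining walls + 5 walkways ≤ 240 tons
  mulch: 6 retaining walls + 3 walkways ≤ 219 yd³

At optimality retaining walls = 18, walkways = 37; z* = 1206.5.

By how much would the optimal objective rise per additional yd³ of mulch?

Binding: crew and mulch. Non-binding: stone (19 unused).
By complementary slackness, y = 0 for the non-binding constraint.
The binding rows give the dual system: 4·y_crew + 6·y_mulch = 29 and 4·y_crew + 3·y_mulch = 18.5.
→ y_crew = 2 and y_mulch = 3.5.
Shadow price of mulch = 3.5.

3.5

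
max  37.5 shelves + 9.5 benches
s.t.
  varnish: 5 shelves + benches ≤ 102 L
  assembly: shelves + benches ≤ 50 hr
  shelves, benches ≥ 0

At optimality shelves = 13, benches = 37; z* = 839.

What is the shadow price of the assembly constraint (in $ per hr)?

2.5

Both varnish and assembly are binding at x*.
From A_Bᵀ y = c: 5·y_varnish + 1·y_assembly = 37.5; 1·y_varnish + 1·y_assembly = 9.5.
This yields shadow prices y_varnish = 7, y_assembly = 2.5.
Shadow price of assembly = 2.5.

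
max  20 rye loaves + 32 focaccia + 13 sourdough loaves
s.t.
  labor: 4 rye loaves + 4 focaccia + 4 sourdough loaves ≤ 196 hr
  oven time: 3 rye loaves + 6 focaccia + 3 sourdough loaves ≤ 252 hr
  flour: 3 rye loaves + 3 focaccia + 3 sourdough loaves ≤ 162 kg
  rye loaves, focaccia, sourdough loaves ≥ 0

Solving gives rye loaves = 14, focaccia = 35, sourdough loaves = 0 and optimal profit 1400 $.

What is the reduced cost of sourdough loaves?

-7

At the optimum: labor uses 196 of 196 (binding); oven time uses 252 of 252 (binding); flour uses 147 of 162 (slack = 15).
Since flour is not tight, its dual is 0.
The binding rows give the dual system: 4·y_labor + 3·y_oven time = 20 and 4·y_labor + 6·y_oven time = 32.
→ y_labor = 2 and y_oven time = 4.
Reduced cost of sourdough loaves: c₃ − yᵀa₃ = 13 − (2·4 + 4·3) = 13 − 20 = -7.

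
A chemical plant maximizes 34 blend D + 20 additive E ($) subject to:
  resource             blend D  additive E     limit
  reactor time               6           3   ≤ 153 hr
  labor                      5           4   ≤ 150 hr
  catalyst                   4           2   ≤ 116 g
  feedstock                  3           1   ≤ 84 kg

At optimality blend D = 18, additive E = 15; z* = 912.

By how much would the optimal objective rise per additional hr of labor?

2

Check each constraint at x*: reactor time 153/153 (tight); labor 150/150 (tight); catalyst 102/116 (slack 14); feedstock 69/84 (slack 15).
Since catalyst, feedstock are not tight, their duals are 0.
From A_Bᵀ y = c: 6·y_reactor time + 5·y_labor = 34; 3·y_reactor time + 4·y_labor = 20.
→ y_reactor time = 4 and y_labor = 2.
Shadow price of labor = 2.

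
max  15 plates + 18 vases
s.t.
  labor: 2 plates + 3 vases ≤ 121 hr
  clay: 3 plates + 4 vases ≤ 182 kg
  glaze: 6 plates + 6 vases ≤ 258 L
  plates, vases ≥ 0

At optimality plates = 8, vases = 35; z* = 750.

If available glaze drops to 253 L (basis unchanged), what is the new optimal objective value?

Check each constraint at x*: labor 121/121 (tight); clay 164/182 (slack 18); glaze 258/258 (tight).
Slack constraints have shadow price 0 (complementary slackness).
From A_Bᵀ y = c: 2·y_labor + 6·y_glaze = 15; 3·y_labor + 6·y_glaze = 18.
Solving: y_labor = 3, y_glaze = 1.5.
Δz = y_glaze·Δb = 1.5 × (-5) = -7.5, so new z* = 750 − 7.5 = 742.5.

742.5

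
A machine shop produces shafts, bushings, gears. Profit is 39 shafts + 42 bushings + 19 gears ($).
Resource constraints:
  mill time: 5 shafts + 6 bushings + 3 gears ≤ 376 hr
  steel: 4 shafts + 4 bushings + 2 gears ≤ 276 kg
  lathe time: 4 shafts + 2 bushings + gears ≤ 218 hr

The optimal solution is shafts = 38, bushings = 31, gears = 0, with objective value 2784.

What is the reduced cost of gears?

Check each constraint at x*: mill time 376/376 (tight); steel 276/276 (tight); lathe time 214/218 (slack 4).
Since lathe time is not tight, its dual is 0.
The binding rows give the dual system: 5·y_mill time + 4·y_steel = 39 and 6·y_mill time + 4·y_steel = 42.
This yields shadow prices y_mill time = 3, y_steel = 6.
Reduced cost of gears: c₃ − yᵀa₃ = 19 − (3·3 + 6·2) = 19 − 21 = -2.

-2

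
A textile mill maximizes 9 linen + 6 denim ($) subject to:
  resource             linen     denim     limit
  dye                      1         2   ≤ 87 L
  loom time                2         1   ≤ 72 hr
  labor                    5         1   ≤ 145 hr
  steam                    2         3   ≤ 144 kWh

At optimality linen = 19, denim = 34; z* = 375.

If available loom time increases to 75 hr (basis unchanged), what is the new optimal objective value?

387

Check each constraint at x*: dye 87/87 (tight); loom time 72/72 (tight); labor 129/145 (slack 16); steam 140/144 (slack 4).
By complementary slackness, y = 0 for the non-binding constraints.
From A_Bᵀ y = c: 1·y_dye + 2·y_loom time = 9; 2·y_dye + 1·y_loom time = 6.
This yields shadow prices y_dye = 1, y_loom time = 4.
Δz = y_loom time·Δb = 4 × (3) = 12, so new z* = 375 + 12 = 387.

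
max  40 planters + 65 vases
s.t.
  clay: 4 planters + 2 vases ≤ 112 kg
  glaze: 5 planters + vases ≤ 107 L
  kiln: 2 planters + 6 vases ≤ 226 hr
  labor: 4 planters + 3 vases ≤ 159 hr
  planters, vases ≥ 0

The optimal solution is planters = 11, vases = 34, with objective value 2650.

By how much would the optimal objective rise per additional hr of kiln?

9

Binding: clay and kiln. Non-binding: glaze (18 unused), labor (13 unused).
By complementary slackness, y = 0 for the non-binding constraints.
From A_Bᵀ y = c: 4·y_clay + 2·y_kiln = 40; 2·y_clay + 6·y_kiln = 65.
This yields shadow prices y_clay = 5.5, y_kiln = 9.
Shadow price of kiln = 9.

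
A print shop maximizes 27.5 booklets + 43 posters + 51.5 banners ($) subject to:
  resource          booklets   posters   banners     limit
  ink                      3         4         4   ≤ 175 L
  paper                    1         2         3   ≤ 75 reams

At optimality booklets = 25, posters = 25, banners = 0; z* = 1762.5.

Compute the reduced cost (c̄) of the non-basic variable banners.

Both ink and paper are binding at x*.
From A_Bᵀ y = c: 3·y_ink + 1·y_paper = 27.5; 4·y_ink + 2·y_paper = 43.
Solving: y_ink = 6, y_paper = 9.5.
Reduced cost of banners: c₃ − yᵀa₃ = 51.5 − (6·4 + 9.5·3) = 51.5 − 52.5 = -1.

-1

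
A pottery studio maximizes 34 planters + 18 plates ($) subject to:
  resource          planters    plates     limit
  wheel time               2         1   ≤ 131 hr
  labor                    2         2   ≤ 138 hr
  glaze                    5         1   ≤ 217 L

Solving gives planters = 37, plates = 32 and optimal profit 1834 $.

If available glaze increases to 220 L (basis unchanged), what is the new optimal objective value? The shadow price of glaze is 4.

Δb = 3, so new z* = 1834 + (4)·(3) = 1834 + 12 = 1846.

1846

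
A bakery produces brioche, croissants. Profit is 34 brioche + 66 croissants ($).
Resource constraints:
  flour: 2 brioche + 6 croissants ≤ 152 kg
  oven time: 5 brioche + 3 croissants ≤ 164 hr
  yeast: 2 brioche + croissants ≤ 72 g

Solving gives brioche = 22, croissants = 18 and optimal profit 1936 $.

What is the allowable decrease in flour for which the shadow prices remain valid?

86.4

Binding constraints: flour, oven time. The basis is B = [[2,6],[5,3]] with det -24.
Per unit decrease in flour, x* moves by d = (0.125, -0.2083).
The basis stays optimal until croissants reaches 0; allowable decrease = 86.4 kg.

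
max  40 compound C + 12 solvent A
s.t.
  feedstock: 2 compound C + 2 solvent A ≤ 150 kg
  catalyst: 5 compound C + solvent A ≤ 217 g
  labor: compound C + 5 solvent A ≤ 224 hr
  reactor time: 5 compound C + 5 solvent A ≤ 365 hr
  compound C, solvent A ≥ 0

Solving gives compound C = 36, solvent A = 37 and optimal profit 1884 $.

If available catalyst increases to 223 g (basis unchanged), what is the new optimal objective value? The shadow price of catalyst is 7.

Δb = 6, so new z* = 1884 + (7)·(6) = 1884 + 42 = 1926.

1926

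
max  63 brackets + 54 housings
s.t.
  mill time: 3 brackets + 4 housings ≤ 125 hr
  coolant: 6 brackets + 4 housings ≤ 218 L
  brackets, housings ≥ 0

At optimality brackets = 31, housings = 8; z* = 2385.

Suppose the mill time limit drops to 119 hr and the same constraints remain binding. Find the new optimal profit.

Both mill time and coolant are binding at x*.
From A_Bᵀ y = c: 3·y_mill time + 6·y_coolant = 63; 4·y_mill time + 4·y_coolant = 54.
This yields shadow prices y_mill time = 6, y_coolant = 7.5.
Δz = y_mill time·Δb = 6 × (-6) = -36, so new z* = 2385 − 36 = 2349.

2349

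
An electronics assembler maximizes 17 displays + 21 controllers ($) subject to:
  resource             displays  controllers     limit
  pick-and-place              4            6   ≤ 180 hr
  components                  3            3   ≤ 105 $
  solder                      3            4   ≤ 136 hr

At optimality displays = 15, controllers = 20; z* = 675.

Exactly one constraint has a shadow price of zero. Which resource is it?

pick-and-place: 180/180 (binding)
components: 105/105 (binding)
solder: 125/136 (slack 11)
By complementary slackness, a constraint with positive slack has shadow price 0 → solder.

solder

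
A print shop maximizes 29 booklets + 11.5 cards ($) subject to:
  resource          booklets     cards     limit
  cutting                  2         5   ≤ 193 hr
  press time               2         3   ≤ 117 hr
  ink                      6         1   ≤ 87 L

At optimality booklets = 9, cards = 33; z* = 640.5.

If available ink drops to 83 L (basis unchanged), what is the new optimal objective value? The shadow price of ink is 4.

624.5

Δb = -4, so new z* = 640.5 + (4)·(-4) = 640.5 − 16 = 624.5.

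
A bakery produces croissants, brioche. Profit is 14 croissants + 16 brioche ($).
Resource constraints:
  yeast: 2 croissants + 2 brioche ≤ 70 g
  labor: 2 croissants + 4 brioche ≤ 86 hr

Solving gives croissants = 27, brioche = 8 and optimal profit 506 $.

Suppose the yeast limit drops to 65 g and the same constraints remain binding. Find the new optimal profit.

476

At the optimum: yeast uses 70 of 70 (binding); labor uses 86 of 86 (binding).
The binding rows give the dual system: 2·y_yeast + 2·y_labor = 14 and 2·y_yeast + 4·y_labor = 16.
→ y_yeast = 6 and y_labor = 1.
Δz = y_yeast·Δb = 6 × (-5) = -30, so new z* = 506 − 30 = 476.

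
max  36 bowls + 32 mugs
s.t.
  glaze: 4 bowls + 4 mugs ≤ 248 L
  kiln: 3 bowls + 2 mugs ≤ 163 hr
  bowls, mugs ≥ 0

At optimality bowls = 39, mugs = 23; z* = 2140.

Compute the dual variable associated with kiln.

4

Both glaze and kiln are binding at x*.
Dual feasibility on the basic columns requires 4·y_glaze + 3·y_kiln = 36, 4·y_glaze + 2·y_kiln = 32.
→ y_glaze = 6 and y_kiln = 4.
Shadow price of kiln = 4.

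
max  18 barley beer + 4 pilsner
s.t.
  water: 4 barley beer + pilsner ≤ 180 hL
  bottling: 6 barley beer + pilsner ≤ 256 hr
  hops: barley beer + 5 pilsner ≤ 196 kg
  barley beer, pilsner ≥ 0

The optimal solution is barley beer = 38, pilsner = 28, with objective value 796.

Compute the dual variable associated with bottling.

At the optimum: water uses 180 of 180 (binding); bottling uses 256 of 256 (binding); hops uses 178 of 196 (slack = 18).
Slack constraints have shadow price 0 (complementary slackness).
Dual feasibility on the basic columns requires 4·y_water + 6·y_bottling = 18, 1·y_water + 1·y_bottling = 4.
This yields shadow prices y_water = 3, y_bottling = 1.
Shadow price of bottling = 1.

1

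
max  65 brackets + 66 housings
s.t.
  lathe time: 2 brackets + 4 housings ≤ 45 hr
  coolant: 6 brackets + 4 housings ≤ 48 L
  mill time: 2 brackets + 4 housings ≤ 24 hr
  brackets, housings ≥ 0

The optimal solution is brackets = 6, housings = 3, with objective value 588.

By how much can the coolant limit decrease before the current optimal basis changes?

24

Binding constraints: coolant, mill time. The basis is B = [[6,4],[2,4]] with det 16.
Per unit decrease in coolant, x* moves by d = (-0.25, 0.125).
The basis stays optimal until brackets reaches 0; allowable decrease = 24 L.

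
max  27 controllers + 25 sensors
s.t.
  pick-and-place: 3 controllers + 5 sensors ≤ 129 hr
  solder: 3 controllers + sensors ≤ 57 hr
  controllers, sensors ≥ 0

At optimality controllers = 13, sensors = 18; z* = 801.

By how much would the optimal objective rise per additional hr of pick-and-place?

Both pick-and-place and solder are binding at x*.
The binding rows give the dual system: 3·y_pick-and-place + 3·y_solder = 27 and 5·y_pick-and-place + 1·y_solder = 25.
→ y_pick-and-place = 4 and y_solder = 5.
Shadow price of pick-and-place = 4.

4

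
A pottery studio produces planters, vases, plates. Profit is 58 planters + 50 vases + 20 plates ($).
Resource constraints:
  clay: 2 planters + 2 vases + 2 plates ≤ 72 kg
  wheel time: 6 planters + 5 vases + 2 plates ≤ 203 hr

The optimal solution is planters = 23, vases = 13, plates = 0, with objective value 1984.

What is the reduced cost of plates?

At the optimum: clay uses 72 of 72 (binding); wheel time uses 203 of 203 (binding).
From A_Bᵀ y = c: 2·y_clay + 6·y_wheel time = 58; 2·y_clay + 5·y_wheel time = 50.
This yields shadow prices y_clay = 5, y_wheel time = 8.
Reduced cost of plates: c₃ − yᵀa₃ = 20 − (5·2 + 8·2) = 20 − 26 = -6.

-6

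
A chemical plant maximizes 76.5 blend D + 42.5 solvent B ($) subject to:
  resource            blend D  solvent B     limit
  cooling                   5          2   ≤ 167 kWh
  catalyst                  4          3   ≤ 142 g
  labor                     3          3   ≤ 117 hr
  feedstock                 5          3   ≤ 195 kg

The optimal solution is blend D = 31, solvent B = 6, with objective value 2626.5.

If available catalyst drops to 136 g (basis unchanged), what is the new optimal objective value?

2575.5

Binding: cooling and catalyst. Non-binding: labor (6 unused), feedstock (22 unused).
By complementary slackness, y = 0 for the non-binding constraints.
Dual feasibility on the basic columns requires 5·y_cooling + 4·y_catalyst = 76.5, 2·y_cooling + 3·y_catalyst = 42.5.
Solving: y_cooling = 8.5, y_catalyst = 8.5.
Δz = y_catalyst·Δb = 8.5 × (-6) = -51, so new z* = 2626.5 − 51 = 2575.5.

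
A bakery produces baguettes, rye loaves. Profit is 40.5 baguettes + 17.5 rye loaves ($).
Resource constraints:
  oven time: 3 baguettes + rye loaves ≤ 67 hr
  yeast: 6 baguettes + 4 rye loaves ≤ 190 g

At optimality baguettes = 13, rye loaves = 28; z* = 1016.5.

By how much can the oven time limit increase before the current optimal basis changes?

Binding constraints: oven time, yeast. The basis is B = [[3,1],[6,4]] with det 6.
Per unit increase in oven time, x* moves by d = (0.6667, -1).
The basis stays optimal until rye loaves reaches 0; allowable increase = 28 hr.

28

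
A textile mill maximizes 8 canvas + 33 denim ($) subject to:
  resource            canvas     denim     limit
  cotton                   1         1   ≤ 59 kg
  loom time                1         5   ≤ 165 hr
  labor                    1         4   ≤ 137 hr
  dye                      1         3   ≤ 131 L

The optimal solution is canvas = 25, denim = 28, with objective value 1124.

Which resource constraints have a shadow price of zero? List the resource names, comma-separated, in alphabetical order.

cotton, dye

cotton: 53/59 (slack 6)
loom time: 165/165 (binding)
labor: 137/137 (binding)
dye: 109/131 (slack 22)
By complementary slackness, a constraint with positive slack has shadow price 0 → cotton, dye.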